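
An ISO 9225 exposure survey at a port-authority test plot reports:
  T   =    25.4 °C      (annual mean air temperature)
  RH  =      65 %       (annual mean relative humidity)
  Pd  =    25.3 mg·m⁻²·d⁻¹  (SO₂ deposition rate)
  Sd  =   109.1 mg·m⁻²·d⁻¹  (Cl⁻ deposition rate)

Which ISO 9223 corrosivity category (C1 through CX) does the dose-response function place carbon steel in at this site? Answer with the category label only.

C4

carbon steel: temperature factor f = -0.054·(15.4) = -0.8316
  sulphur-dioxide contribution → 15.17 μm/a
  chloride contribution → 44.14 μm/a
  total first-year rate 59.31 μm/a
59.3 μm/a falls in (50, 80] for carbon steel → category C4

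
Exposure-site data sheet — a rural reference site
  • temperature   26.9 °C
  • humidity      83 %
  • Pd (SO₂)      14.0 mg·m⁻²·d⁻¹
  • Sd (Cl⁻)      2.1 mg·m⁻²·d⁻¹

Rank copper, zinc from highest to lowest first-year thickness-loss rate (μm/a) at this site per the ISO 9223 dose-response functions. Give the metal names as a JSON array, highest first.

["copper", "zinc"]

copper: T>10 °C ⇒ hinge -0.080·(26.9−10) = -1.3520
  sulphur-dioxide contribution → 0.3646 μm/a
  chloride contribution → 0.9286 μm/a
  ⇒ r_corr(copper) = 1.293 μm/a
zinc: T>10 °C ⇒ hinge -0.071·(26.9−10) = -1.1999
  sulphur-dioxide contribution → 0.5648 μm/a
  chloride contribution → 0.5106 μm/a
  ⇒ r_corr(zinc) = 1.075 μm/a
Ordering by μm/a: copper (1.29) > zinc (1.08)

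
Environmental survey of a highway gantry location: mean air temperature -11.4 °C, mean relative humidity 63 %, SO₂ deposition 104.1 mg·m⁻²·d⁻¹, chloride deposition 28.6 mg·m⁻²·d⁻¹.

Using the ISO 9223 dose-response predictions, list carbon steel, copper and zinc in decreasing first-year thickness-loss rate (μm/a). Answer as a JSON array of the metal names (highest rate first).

carbon steel: f(T) = +0.150·(T−10) [T≤10 °C] = -3.2100
  sulphur-dioxide contribution → 2.82 μm/a
  chloride contribution → 4.134 μm/a
  ⇒ r_corr(carbon steel) = 6.954 μm/a
copper: T≤10 °C ⇒ hinge +0.126·(-11.4−10) = -2.6964
  sulphur-dioxide contribution → 0.04921 μm/a
  chloride contribution → 0.1401 μm/a
  total first-year rate 0.1893 μm/a
zinc: temperature factor f = +0.038·(-21.4) = -0.8132
  sulphur-dioxide contribution → 0.8011 μm/a
  chloride contribution → 0.07434 μm/a
  ⇒ r_corr(zinc) = 0.8754 μm/a
Ordering by μm/a: carbon steel (6.95) > zinc (0.875) > copper (0.189)

["carbon steel", "zinc", "copper"]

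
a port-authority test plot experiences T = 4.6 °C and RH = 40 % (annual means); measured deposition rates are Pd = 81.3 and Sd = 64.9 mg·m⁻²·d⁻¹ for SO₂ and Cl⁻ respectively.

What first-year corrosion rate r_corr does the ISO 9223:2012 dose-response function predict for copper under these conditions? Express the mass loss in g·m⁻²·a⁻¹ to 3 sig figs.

copper: temperature factor f = +0.126·(-5.4) = -0.6804
  Pd branch = 0.0053·Pd^0.26·e^(0.059·RH+f) = 0.08919 μm/a
  Cl⁻ term: 0.01025·64.9^0.27·exp(0.036·40+0.049·4.6) = 0.1672
  sum: 0.08919 + 0.1672 → r_corr = 0.2564 μm/a
Convert to mass loss: 0.2564 μm/a × 8.96 g/cm³ = 2.298 g·m⁻²·a⁻¹

r_corr = 2.30 g·m⁻²·a⁻¹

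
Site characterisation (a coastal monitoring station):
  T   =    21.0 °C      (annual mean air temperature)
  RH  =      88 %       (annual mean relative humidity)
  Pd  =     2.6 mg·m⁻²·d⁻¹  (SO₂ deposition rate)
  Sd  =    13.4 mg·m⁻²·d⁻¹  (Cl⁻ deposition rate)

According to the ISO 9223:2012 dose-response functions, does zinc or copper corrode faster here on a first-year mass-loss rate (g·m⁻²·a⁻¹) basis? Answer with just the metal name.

copper

zinc: T>10 °C ⇒ hinge -0.071·(21.0−10) = -0.7810
  sulphur-dioxide contribution → 0.5153 μm/a
  chloride contribution → 0.9256 μm/a
  total first-year rate 1.441 μm/a
  mass loss = 1.441 μm/a × 7.14 g/cm³ = 10.29 g·m⁻²·a⁻¹
copper: f(T) = -0.080·(T−10) [T>10 °C] = -0.8800
  sulphur-dioxide contribution → 0.5068 μm/a
  chloride contribution → 1.373 μm/a
  total first-year rate 1.88 μm/a
  mass loss = 1.88 μm/a × 8.96 g/cm³ = 16.85 g·m⁻²·a⁻¹
Ordering by g·m⁻²·a⁻¹: copper (16.8) > zinc (10.3)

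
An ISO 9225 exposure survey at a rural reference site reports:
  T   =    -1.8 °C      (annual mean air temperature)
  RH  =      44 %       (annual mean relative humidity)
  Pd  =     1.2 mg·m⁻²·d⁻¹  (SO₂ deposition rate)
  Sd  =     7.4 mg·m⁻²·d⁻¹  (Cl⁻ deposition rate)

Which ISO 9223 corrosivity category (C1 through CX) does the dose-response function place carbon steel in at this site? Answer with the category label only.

carbon steel: f(T) = +0.150·(T−10) [T≤10 °C] = -1.7700
  sulphur-dioxide contribution → 0.7991 μm/a
  chloride contribution → 1.402 μm/a
  ⇒ r_corr(carbon steel) = 2.201 μm/a
2.2 μm/a falls in (1.3, 25] for carbon steel → category C2

C2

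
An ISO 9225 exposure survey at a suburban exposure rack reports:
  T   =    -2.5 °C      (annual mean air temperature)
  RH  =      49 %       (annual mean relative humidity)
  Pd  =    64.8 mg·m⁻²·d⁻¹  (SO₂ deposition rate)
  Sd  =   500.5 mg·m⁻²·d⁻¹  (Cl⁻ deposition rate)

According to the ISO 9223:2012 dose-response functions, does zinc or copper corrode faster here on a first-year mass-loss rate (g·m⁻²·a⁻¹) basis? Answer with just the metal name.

zinc: temperature factor f = +0.038·(-12.5) = -0.4750
  Pd branch = 0.0129·Pd^0.44·e^(0.046·RH+f) = 0.479 μm/a
  Cl⁻ term: 0.0175·500.5^0.57·exp(0.008·49+0.085·-2.5) = 0.7239
  sum: 0.479 + 0.7239 → r_corr = 1.203 μm/a
  mass loss = 1.203 μm/a × 7.14 g/cm³ = 8.588 g·m⁻²·a⁻¹
copper: f(T) = +0.126·(T−10) [T≤10 °C] = -1.5750
  Pd branch = 0.0053·Pd^0.26·e^(0.059·RH+f) = 0.05845 μm/a
  Sd branch = 0.01025·Sd^0.27·e^(0.036·RH+0.049·T) = 0.2834 μm/a
  r_corr = 0.05845 + 0.2834 = 0.3419 μm/a
  mass loss = 0.3419 μm/a × 8.96 g/cm³ = 3.063 g·m⁻²·a⁻¹
Ordering by g·m⁻²·a⁻¹: zinc (8.59) > copper (3.06)

zinc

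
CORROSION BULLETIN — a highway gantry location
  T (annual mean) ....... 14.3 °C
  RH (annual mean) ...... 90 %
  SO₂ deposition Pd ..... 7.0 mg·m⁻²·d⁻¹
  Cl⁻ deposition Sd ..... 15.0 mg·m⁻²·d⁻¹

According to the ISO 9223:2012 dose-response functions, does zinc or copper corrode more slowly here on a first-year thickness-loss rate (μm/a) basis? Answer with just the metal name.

zinc

zinc: T>10 °C ⇒ hinge -0.071·(14.3−10) = -0.3053
  Pd branch = 0.0129·Pd^0.44·e^(0.046·RH+f) = 1.405 μm/a
  Cl⁻ term: 0.0175·15.0^0.57·exp(0.008·90+0.085·14.3) = 0.5675
  r_corr = 1.405 + 0.5675 = 1.973 μm/a
copper: temperature factor f = -0.080·(4.3) = -0.3440
  Pd branch = 0.0053·Pd^0.26·e^(0.059·RH+f) = 1.261 μm/a
  Sd branch = 0.01025·Sd^0.27·e^(0.036·RH+0.049·T) = 1.096 μm/a
  sum: 1.261 + 1.096 → r_corr = 2.357 μm/a
Ordering by μm/a: copper (2.36) > zinc (1.97)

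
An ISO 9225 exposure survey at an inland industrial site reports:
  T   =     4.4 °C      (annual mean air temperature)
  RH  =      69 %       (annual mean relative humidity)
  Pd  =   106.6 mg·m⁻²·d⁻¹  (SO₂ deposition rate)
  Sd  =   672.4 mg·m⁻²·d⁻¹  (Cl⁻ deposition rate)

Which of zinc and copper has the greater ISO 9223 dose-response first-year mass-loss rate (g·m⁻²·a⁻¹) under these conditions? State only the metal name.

zinc: temperature factor f = +0.038·(-5.6) = -0.2128
  SO₂ term: 0.0129·106.6^0.44·exp(0.046·69-0.2128) = 1.945
  Cl⁻ term: 0.0175·672.4^0.57·exp(0.008·69+0.085·4.4) = 1.807
  r_corr = 1.945 + 1.807 = 3.752 μm/a
  mass loss = 3.752 μm/a × 7.14 g/cm³ = 26.79 g·m⁻²·a⁻¹
copper: temperature factor f = +0.126·(-5.6) = -0.7056
  Pd branch = 0.0053·Pd^0.26·e^(0.059·RH+f) = 0.5165 μm/a
  Cl⁻ term: 0.01025·672.4^0.27·exp(0.036·69+0.049·4.4) = 0.8843
  sum: 0.5165 + 0.8843 → r_corr = 1.401 μm/a
  mass loss = 1.401 μm/a × 8.96 g/cm³ = 12.55 g·m⁻²·a⁻¹
Ordering by g·m⁻²·a⁻¹: zinc (26.8) > copper (12.6)

zinc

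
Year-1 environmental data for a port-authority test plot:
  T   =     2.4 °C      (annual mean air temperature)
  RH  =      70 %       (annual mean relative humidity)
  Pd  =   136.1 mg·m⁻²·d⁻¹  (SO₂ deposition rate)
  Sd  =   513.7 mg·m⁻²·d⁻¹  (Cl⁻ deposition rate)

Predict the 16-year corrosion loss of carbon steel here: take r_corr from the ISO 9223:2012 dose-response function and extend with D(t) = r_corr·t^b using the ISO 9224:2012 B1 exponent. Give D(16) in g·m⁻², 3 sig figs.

D(16) = 2.80e+03 g·m⁻²

carbon steel: temperature factor f = +0.150·(-7.6) = -1.1400
  sulphur-dioxide contribution → 29.55 μm/a
  chloride contribution → 54.22 μm/a
  total first-year rate 83.76 μm/a
ISO 9224: D(t) = r_corr · t^b with b = 0.523 (carbon steel, B1)
  D(16) = 83.76 × 16^0.523 = 83.76 × 4.263 = 357.1 μm
  Mass loss = 357.1 μm × 7.85 g/cm³ = 2803 g·m⁻²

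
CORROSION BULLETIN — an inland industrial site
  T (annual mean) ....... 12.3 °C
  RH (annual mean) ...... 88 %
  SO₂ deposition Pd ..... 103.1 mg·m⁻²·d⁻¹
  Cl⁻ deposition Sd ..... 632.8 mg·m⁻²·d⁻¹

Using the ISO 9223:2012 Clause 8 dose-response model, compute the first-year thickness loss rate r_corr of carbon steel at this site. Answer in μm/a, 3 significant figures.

carbon steel: f(T) = -0.054·(T−10) [T>10 °C] = -0.1242
  SO₂ term: 1.77·103.1^0.52·exp(0.02·88-0.1242) = 101.2
  Sd branch = 0.102·Sd^0.62·e^(0.033·RH+0.04·T) = 166.1 μm/a
  sum: 101.2 + 166.1 → r_corr = 267.3 μm/a

r_corr = 267 μm/a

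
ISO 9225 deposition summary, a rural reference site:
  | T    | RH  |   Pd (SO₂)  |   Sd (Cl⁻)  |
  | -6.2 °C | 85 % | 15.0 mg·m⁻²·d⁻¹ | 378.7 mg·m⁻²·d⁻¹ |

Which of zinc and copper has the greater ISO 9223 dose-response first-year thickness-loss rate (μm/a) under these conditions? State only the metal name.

zinc: T≤10 °C ⇒ hinge +0.038·(-6.2−10) = -0.6156
  sulphur-dioxide contribution → 1.145 μm/a
  chloride contribution → 0.6013 μm/a
  ⇒ r_corr(zinc) = 1.746 μm/a
copper: T≤10 °C ⇒ hinge +0.126·(-6.2−10) = -2.0412
  sulphur-dioxide contribution → 0.2097 μm/a
  chloride contribution → 0.8014 μm/a
  total first-year rate 1.011 μm/a
Ordering by μm/a: zinc (1.75) > copper (1.01)

zinc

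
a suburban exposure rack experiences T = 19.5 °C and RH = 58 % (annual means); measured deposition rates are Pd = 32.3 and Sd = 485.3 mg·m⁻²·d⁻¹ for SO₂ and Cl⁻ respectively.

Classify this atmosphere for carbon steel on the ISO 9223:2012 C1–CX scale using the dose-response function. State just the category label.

C5

carbon steel: temperature factor f = -0.054·(9.5) = -0.5130
  SO₂ term: 1.77·32.3^0.52·exp(0.02·58-0.5130) = 20.59
  Sd branch = 0.102·Sd^0.62·e^(0.033·RH+0.04·T) = 69.81 μm/a
  sum: 20.59 + 69.81 → r_corr = 90.4 μm/a
ISO 9223 Table 2 (carbon steel): 80 < 90.4 ≤ 200 μm/a ⇒ C5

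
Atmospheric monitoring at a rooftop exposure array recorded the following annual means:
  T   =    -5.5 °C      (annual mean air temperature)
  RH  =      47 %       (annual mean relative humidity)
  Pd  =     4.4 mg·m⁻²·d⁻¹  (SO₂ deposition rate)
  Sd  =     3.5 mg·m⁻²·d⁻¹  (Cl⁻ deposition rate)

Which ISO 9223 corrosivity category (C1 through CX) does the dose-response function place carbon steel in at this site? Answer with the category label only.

carbon steel: f(T) = +0.150·(T−10) [T≤10 °C] = -2.3250
  SO₂ term: 1.77·4.4^0.52·exp(0.02·47-2.3250) = 0.9574
  Sd branch = 0.102·Sd^0.62·e^(0.033·RH+0.04·T) = 0.8394 μm/a
  sum: 0.9574 + 0.8394 → r_corr = 1.797 μm/a
ISO 9223 Table 2 (carbon steel): 1.3 < 1.8 ≤ 25 μm/a ⇒ C2

C2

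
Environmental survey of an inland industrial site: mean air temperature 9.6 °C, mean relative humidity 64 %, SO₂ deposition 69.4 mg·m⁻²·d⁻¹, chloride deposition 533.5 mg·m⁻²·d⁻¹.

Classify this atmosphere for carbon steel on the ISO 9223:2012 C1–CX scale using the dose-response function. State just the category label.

C5

carbon steel: temperature factor f = +0.150·(-0.4) = -0.0600
  sulphur-dioxide contribution → 54.37 μm/a
  chloride contribution → 60.73 μm/a
  ⇒ r_corr(carbon steel) = 115.1 μm/a
115 μm/a falls in (80, 200] for carbon steel → category C5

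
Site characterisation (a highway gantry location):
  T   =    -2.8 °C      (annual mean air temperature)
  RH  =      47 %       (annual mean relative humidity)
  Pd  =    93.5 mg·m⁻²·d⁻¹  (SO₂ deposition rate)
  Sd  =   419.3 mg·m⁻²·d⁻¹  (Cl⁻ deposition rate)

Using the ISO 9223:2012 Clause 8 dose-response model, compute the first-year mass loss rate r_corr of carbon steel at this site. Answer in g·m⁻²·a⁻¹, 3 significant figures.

r_corr = 198 g·m⁻²·a⁻¹

carbon steel: f(T) = +0.150·(T−10) [T≤10 °C] = -1.9200
  sulphur-dioxide contribution → 7.034 μm/a
  chloride contribution → 18.18 μm/a
  ⇒ r_corr(carbon steel) = 25.21 μm/a
Convert to mass loss: 25.21 μm/a × 7.85 g/cm³ = 197.9 g·m⁻²·a⁻¹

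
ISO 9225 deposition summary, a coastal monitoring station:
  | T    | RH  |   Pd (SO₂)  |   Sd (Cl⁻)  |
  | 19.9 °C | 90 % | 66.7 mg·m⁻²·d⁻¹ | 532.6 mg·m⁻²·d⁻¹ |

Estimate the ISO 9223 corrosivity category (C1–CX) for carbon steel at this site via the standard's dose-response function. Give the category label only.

carbon steel: temperature factor f = -0.054·(9.9) = -0.5346
  SO₂ term: 1.77·66.7^0.52·exp(0.02·90-0.5346) = 55.73
  Sd branch = 0.102·Sd^0.62·e^(0.033·RH+0.04·T) = 216 μm/a
  sum: 55.73 + 216 → r_corr = 271.8 μm/a
ISO 9223 Table 2 (carbon steel): 200 < 272 ≤ 700 μm/a ⇒ CX

CX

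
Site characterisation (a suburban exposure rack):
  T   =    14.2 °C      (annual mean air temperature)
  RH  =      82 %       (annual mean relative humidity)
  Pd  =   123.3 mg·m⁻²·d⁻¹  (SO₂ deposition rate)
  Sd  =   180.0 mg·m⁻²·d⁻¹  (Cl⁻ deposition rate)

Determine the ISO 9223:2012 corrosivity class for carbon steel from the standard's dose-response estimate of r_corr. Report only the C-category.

carbon steel: temperature factor f = -0.054·(4.2) = -0.2268
  sulphur-dioxide contribution → 88.92 μm/a
  chloride contribution → 67.41 μm/a
  ⇒ r_corr(carbon steel) = 156.3 μm/a
ISO 9223 Table 2 (carbon steel): 80 < 156 ≤ 200 μm/a ⇒ C5

C5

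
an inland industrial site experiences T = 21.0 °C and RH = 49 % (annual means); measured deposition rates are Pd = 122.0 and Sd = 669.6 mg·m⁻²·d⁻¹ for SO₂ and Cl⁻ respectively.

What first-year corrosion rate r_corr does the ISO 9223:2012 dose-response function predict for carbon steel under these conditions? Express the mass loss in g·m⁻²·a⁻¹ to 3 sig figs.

r_corr = 776 g·m⁻²·a⁻¹

carbon steel: T>10 °C ⇒ hinge -0.054·(21.0−10) = -0.5940
  sulphur-dioxide contribution → 31.66 μm/a
  chloride contribution → 67.25 μm/a
  ⇒ r_corr(carbon steel) = 98.91 μm/a
Convert to mass loss: 98.91 μm/a × 7.85 g/cm³ = 776.4 g·m⁻²·a⁻¹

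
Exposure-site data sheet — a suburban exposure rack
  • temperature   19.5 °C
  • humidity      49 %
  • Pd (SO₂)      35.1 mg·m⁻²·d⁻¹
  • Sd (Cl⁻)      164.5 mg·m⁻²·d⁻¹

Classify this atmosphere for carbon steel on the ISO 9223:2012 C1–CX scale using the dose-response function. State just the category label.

C3

carbon steel: temperature factor f = -0.054·(9.5) = -0.5130
  SO₂ term: 1.77·35.1^0.52·exp(0.02·49-0.5130) = 17.96
  Sd branch = 0.102·Sd^0.62·e^(0.033·RH+0.04·T) = 26.52 μm/a
  r_corr = 17.96 + 26.52 = 44.49 μm/a
Category bounds: 25…50 μm/a bracket r_corr ⇒ C3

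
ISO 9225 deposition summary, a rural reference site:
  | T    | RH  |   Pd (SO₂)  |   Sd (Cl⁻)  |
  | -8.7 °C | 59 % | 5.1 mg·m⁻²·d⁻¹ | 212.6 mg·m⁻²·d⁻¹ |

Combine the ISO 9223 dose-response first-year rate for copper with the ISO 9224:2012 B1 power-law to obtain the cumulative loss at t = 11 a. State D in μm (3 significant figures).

D(11) = 1.30 μm

copper: f(T) = +0.126·(T−10) [T≤10 °C] = -2.3562
  SO₂ term: 0.0053·5.1^0.26·exp(0.059·59-2.3562) = 0.02493
  Cl⁻ term: 0.01025·212.6^0.27·exp(0.036·59+0.049·-8.7) = 0.2379
  r_corr = 0.02493 + 0.2379 = 0.2629 μm/a
Long-term exponent b (ISO 9224 Table 2, B1) = 0.667
  D(11) = 0.2629 × 11^0.667 = 0.2629 × 4.95 = 1.301 μm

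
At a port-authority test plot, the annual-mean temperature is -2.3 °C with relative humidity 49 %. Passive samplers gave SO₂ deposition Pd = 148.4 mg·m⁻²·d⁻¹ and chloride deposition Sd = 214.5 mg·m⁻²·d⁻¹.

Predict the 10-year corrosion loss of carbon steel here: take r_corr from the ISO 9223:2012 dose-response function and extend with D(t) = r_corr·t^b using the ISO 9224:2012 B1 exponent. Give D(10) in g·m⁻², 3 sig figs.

D(10) = 605 g·m⁻²

carbon steel: f(T) = +0.150·(T−10) [T≤10 °C] = -1.8450
  sulphur-dioxide contribution → 10.03 μm/a
  chloride contribution → 13.07 μm/a
  ⇒ r_corr(carbon steel) = 23.11 μm/a
Power-law: D(10) = r_corr · 10^0.523
  D(10) = 23.11 × 10^0.523 = 23.11 × 3.334 = 77.04 μm
  Mass loss = 77.04 μm × 7.85 g/cm³ = 604.8 g·m⁻²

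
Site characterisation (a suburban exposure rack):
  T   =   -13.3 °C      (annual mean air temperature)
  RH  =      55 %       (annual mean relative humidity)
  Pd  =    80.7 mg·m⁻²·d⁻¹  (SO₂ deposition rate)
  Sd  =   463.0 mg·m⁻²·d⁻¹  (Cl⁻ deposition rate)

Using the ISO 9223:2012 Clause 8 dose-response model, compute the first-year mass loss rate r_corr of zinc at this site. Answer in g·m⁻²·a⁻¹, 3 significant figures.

zinc: temperature factor f = +0.038·(-23.3) = -0.8854
  Pd branch = 0.0129·Pd^0.44·e^(0.046·RH+f) = 0.4612 μm/a
  Cl⁻ term: 0.0175·463.0^0.57·exp(0.008·55+0.085·-13.3) = 0.2901
  r_corr = 0.4612 + 0.2901 = 0.7513 μm/a
Convert to mass loss: 0.7513 μm/a × 7.14 g/cm³ = 5.364 g·m⁻²·a⁻¹

r_corr = 5.36 g·m⁻²·a⁻¹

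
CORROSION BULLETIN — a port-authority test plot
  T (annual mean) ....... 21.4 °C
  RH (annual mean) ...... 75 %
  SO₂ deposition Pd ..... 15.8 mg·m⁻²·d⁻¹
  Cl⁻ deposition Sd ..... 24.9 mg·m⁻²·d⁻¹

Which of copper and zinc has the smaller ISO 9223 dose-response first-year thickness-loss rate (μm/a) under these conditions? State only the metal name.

copper: T>10 °C ⇒ hinge -0.080·(21.4−10) = -0.9120
  Pd branch = 0.0053·Pd^0.26·e^(0.059·RH+f) = 0.3644 μm/a
  Sd branch = 0.01025·Sd^0.27·e^(0.036·RH+0.049·T) = 1.037 μm/a
  sum: 0.3644 + 1.037 → r_corr = 1.401 μm/a
zinc: temperature factor f = -0.071·(11.4) = -0.8094
  Pd branch = 0.0129·Pd^0.44·e^(0.046·RH+f) = 0.6093 μm/a
  Cl⁻ term: 0.0175·24.9^0.57·exp(0.008·75+0.085·21.4) = 1.229
  r_corr = 0.6093 + 1.229 = 1.838 μm/a
Ordering by μm/a: zinc (1.84) > copper (1.4)

copper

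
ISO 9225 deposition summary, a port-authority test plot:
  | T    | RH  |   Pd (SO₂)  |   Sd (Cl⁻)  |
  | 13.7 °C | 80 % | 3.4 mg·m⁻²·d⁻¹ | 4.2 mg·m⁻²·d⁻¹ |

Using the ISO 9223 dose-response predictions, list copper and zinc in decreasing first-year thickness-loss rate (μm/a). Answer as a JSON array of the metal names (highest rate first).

["copper", "zinc"]

copper: temperature factor f = -0.080·(3.7) = -0.2960
  SO₂ term: 0.0053·3.4^0.26·exp(0.059·80-0.2960) = 0.6078
  Sd branch = 0.01025·Sd^0.27·e^(0.036·RH+0.049·T) = 0.5264 μm/a
  sum: 0.6078 + 0.5264 → r_corr = 1.134 μm/a
zinc: f(T) = -0.071·(T−10) [T>10 °C] = -0.2627
  Pd branch = 0.0129·Pd^0.44·e^(0.046·RH+f) = 0.6738 μm/a
  Sd branch = 0.0175·Sd^0.57·e^(0.008·RH+0.085·T) = 0.241 μm/a
  sum: 0.6738 + 0.241 → r_corr = 0.9148 μm/a
Ordering by μm/a: copper (1.13) > zinc (0.915)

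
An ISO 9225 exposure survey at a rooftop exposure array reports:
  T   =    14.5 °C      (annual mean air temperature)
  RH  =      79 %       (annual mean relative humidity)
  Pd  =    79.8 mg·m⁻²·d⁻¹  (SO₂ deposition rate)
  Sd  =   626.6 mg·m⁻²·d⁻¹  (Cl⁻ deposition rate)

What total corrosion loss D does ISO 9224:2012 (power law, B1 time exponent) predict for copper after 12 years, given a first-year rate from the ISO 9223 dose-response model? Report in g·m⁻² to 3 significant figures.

copper: temperature factor f = -0.080·(4.5) = -0.3600
  sulphur-dioxide contribution → 1.221 μm/a
  chloride contribution → 2.04 μm/a
  ⇒ r_corr(copper) = 3.261 μm/a
Power-law: D(12) = r_corr · 12^0.667
  D(12) = 3.261 × 12^0.667 = 3.261 × 5.246 = 17.11 μm
  Mass loss = 17.11 μm × 8.96 g/cm³ = 153.3 g·m⁻²

D(12) = 153 g·m⁻²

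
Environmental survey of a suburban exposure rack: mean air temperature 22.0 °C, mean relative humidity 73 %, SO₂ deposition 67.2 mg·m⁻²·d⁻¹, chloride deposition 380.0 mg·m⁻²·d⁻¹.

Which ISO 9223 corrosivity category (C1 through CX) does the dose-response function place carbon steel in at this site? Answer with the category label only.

carbon steel: f(T) = -0.054·(T−10) [T>10 °C] = -0.6480
  sulphur-dioxide contribution → 35.55 μm/a
  chloride contribution → 108.8 μm/a
  total first-year rate 144.3 μm/a
Category bounds: 80…200 μm/a bracket r_corr ⇒ C5

C5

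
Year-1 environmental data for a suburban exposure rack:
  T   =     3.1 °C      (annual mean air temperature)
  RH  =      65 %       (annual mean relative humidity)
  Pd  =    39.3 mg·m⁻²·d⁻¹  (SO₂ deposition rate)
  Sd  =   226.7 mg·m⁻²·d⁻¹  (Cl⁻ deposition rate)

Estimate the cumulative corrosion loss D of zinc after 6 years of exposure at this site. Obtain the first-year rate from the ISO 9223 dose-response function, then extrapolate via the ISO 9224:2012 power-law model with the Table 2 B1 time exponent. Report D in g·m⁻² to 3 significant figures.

zinc: temperature factor f = +0.038·(-6.9) = -0.2622
  SO₂ term: 0.0129·39.3^0.44·exp(0.046·65-0.2622) = 0.9926
  Cl⁻ term: 0.0175·226.7^0.57·exp(0.008·65+0.085·3.1) = 0.8432
  sum: 0.9926 + 0.8432 → r_corr = 1.836 μm/a
Long-term exponent b (ISO 9224 Table 2, B1) = 0.813
  D(6) = 1.836 × 6^0.813 = 1.836 × 4.292 = 7.879 μm
  Mass loss = 7.879 μm × 7.14 g/cm³ = 56.26 g·m⁻²

D(6) = 56.3 g·m⁻²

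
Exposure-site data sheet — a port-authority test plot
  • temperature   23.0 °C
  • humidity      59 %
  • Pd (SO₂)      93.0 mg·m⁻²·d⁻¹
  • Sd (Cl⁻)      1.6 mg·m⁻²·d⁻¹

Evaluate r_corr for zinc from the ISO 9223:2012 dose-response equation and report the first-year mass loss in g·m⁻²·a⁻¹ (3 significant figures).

r_corr = 5.91 g·m⁻²·a⁻¹

zinc: temperature factor f = -0.071·(13.0) = -0.9230
  SO₂ term: 0.0129·93.0^0.44·exp(0.046·59-0.9230) = 0.5683
  Sd branch = 0.0175·Sd^0.57·e^(0.008·RH+0.085·T) = 0.2591 μm/a
  sum: 0.5683 + 0.2591 → r_corr = 0.8273 μm/a
Convert to mass loss: 0.8273 μm/a × 7.14 g/cm³ = 5.907 g·m⁻²·a⁻¹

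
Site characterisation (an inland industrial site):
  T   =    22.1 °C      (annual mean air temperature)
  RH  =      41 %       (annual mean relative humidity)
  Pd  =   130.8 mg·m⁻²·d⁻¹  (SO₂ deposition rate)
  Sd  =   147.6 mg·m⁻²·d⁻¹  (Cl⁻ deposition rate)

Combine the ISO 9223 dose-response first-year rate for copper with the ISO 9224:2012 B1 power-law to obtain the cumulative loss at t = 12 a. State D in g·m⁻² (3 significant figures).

D(12) = 27.8 g·m⁻²

copper: T>10 °C ⇒ hinge -0.080·(22.1−10) = -0.9680
  SO₂ term: 0.0053·130.8^0.26·exp(0.059·41-0.9680) = 0.08031
  Cl⁻ term: 0.01025·147.6^0.27·exp(0.036·41+0.049·22.1) = 0.5101
  sum: 0.08031 + 0.5101 → r_corr = 0.5905 μm/a
Power-law: D(12) = r_corr · 12^0.667
  D(12) = 0.5905 × 12^0.667 = 0.5905 × 5.246 = 3.097 μm
  Mass loss = 3.097 μm × 8.96 g/cm³ = 27.75 g·m⁻²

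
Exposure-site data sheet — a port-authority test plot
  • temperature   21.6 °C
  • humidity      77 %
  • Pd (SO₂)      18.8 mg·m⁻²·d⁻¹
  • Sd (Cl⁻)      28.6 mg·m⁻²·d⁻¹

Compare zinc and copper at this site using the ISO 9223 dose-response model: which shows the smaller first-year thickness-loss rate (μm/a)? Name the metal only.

zinc: f(T) = -0.071·(T−10) [T>10 °C] = -0.8236
  Pd branch = 0.0129·Pd^0.44·e^(0.046·RH+f) = 0.7109 μm/a
  Sd branch = 0.0175·Sd^0.57·e^(0.008·RH+0.085·T) = 1.374 μm/a
  r_corr = 0.7109 + 1.374 = 2.085 μm/a
copper: temperature factor f = -0.080·(11.6) = -0.9280
  SO₂ term: 0.0053·18.8^0.26·exp(0.059·77-0.9280) = 0.4222
  Cl⁻ term: 0.01025·28.6^0.27·exp(0.036·77+0.049·21.6) = 1.168
  sum: 0.4222 + 1.168 → r_corr = 1.59 μm/a
Ordering by μm/a: zinc (2.09) > copper (1.59)

copper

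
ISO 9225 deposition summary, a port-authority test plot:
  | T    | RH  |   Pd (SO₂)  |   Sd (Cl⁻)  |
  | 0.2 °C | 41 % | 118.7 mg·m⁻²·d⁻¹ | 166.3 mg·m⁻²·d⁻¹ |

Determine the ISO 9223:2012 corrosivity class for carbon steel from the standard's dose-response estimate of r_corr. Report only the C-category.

C2

carbon steel: f(T) = +0.150·(T−10) [T≤10 °C] = -1.4700
  Pd branch = 1.77·Pd^0.52·e^(0.02·RH+f) = 11.08 μm/a
  Sd branch = 0.102·Sd^0.62·e^(0.033·RH+0.04·T) = 9.476 μm/a
  r_corr = 11.08 + 9.476 = 20.55 μm/a
20.6 μm/a falls in (1.3, 25] for carbon steel → category C2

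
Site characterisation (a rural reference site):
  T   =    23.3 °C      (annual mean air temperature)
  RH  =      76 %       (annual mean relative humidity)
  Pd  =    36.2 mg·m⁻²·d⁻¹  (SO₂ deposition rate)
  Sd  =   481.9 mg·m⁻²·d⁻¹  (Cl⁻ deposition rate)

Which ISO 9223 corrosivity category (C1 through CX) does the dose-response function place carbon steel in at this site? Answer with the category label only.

carbon steel: temperature factor f = -0.054·(13.3) = -0.7182
  Pd branch = 1.77·Pd^0.52·e^(0.02·RH+f) = 25.51 μm/a
  Sd branch = 0.102·Sd^0.62·e^(0.033·RH+0.04·T) = 146.6 μm/a
  sum: 25.51 + 146.6 → r_corr = 172.1 μm/a
172 μm/a falls in (80, 200] for carbon steel → category C5

C5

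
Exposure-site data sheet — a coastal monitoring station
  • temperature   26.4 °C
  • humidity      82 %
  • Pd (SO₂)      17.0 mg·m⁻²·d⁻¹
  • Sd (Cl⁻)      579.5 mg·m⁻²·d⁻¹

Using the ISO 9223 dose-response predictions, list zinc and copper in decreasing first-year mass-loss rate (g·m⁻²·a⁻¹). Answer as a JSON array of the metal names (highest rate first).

["zinc", "copper"]

zinc: T>10 °C ⇒ hinge -0.071·(26.4−10) = -1.1644
  sulphur-dioxide contribution → 0.6088 μm/a
  chloride contribution → 11.95 μm/a
  ⇒ r_corr(zinc) = 12.56 μm/a
  mass loss = 12.56 μm/a × 7.14 g/cm³ = 89.68 g·m⁻²·a⁻¹
copper: temperature factor f = -0.080·(16.4) = -1.3120
  sulphur-dioxide contribution → 0.3763 μm/a
  chloride contribution → 3.986 μm/a
  ⇒ r_corr(copper) = 4.363 μm/a
  mass loss = 4.363 μm/a × 8.96 g/cm³ = 39.09 g·m⁻²·a⁻¹
Ordering by g·m⁻²·a⁻¹: zinc (89.7) > copper (39.1)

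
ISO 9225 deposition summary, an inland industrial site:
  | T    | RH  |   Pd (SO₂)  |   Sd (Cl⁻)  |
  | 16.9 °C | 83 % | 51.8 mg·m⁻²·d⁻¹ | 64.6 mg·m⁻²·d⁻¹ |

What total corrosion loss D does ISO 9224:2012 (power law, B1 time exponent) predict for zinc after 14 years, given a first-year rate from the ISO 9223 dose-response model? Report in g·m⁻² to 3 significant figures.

D(14) = 219 g·m⁻²

zinc: temperature factor f = -0.071·(6.9) = -0.4899
  Pd branch = 0.0129·Pd^0.44·e^(0.046·RH+f) = 2.043 μm/a
  Sd branch = 0.0175·Sd^0.57·e^(0.008·RH+0.085·T) = 1.539 μm/a
  sum: 2.043 + 1.539 → r_corr = 3.582 μm/a
Long-term exponent b (ISO 9224 Table 2, B1) = 0.813
  D(14) = 3.582 × 14^0.813 = 3.582 × 8.547 = 30.61 μm
  Mass loss = 30.61 μm × 7.14 g/cm³ = 218.6 g·m⁻²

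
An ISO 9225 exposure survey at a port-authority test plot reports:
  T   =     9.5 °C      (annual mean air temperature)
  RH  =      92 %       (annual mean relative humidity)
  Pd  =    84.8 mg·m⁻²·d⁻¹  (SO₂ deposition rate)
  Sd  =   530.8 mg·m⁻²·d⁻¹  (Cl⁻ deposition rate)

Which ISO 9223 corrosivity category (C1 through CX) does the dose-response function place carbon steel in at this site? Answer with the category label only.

carbon steel: f(T) = +0.150·(T−10) [T≤10 °C] = -0.0750
  SO₂ term: 1.77·84.8^0.52·exp(0.02·92-0.0750) = 104.1
  Cl⁻ term: 0.102·530.8^0.62·exp(0.033·92+0.04·9.5) = 151.9
  sum: 104.1 + 151.9 → r_corr = 256 μm/a
ISO 9223 Table 2 (carbon steel): 200 < 256 ≤ 700 μm/a ⇒ CX

CX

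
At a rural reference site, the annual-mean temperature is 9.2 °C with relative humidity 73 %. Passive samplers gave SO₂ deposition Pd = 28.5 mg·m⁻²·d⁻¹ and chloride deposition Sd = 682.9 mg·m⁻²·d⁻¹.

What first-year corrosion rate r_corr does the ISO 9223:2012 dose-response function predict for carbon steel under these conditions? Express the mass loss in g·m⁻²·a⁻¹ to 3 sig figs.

carbon steel: T≤10 °C ⇒ hinge +0.150·(9.2−10) = -0.1200
  Pd branch = 1.77·Pd^0.52·e^(0.02·RH+f) = 38.59 μm/a
  Cl⁻ term: 0.102·682.9^0.62·exp(0.033·73+0.04·9.2) = 93.74
  r_corr = 38.59 + 93.74 = 132.3 μm/a
Convert to mass loss: 132.3 μm/a × 7.85 g/cm³ = 1039 g·m⁻²·a⁻¹

r_corr = 1.04e+03 g·m⁻²·a⁻¹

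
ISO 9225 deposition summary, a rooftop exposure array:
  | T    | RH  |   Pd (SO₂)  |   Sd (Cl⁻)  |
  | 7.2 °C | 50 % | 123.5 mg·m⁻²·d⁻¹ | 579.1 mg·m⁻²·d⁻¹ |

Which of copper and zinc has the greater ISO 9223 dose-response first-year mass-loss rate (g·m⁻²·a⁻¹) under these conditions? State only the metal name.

copper: temperature factor f = +0.126·(-2.8) = -0.3528
  sulphur-dioxide contribution → 0.2489 μm/a
  chloride contribution → 0.4916 μm/a
  ⇒ r_corr(copper) = 0.7405 μm/a
  mass loss = 0.7405 μm/a × 8.96 g/cm³ = 6.635 g·m⁻²·a⁻¹
zinc: temperature factor f = +0.038·(-2.8) = -0.1064
  sulphur-dioxide contribution → 0.9629 μm/a
  chloride contribution → 1.808 μm/a
  total first-year rate 2.771 μm/a
  mass loss = 2.771 μm/a × 7.14 g/cm³ = 19.79 g·m⁻²·a⁻¹
Ordering by g·m⁻²·a⁻¹: zinc (19.8) > copper (6.64)

zinc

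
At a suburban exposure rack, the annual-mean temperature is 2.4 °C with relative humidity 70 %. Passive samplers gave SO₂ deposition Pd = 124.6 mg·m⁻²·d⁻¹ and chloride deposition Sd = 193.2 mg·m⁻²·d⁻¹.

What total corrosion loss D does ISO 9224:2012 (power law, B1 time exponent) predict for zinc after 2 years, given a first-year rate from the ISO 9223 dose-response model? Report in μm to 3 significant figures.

D(2) = 4.88 μm

zinc: temperature factor f = +0.038·(-7.6) = -0.2888
  sulphur-dioxide contribution → 2.021 μm/a
  chloride contribution → 0.7549 μm/a
  ⇒ r_corr(zinc) = 2.776 μm/a
Long-term exponent b (ISO 9224 Table 2, B1) = 0.813
  D(2) = 2.776 × 2^0.813 = 2.776 × 1.757 = 4.877 μm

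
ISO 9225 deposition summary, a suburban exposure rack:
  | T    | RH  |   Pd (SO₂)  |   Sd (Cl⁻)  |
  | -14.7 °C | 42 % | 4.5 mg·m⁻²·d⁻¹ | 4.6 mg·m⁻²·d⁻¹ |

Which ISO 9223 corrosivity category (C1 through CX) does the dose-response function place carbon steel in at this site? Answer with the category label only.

C1

carbon steel: f(T) = +0.150·(T−10) [T≤10 °C] = -3.7050
  SO₂ term: 1.77·4.5^0.52·exp(0.02·42-3.7050) = 0.2205
  Cl⁻ term: 0.102·4.6^0.62·exp(0.033·42+0.04·-14.7) = 0.5835
  r_corr = 0.2205 + 0.5835 = 0.804 μm/a
Category bounds: 0…1.3 μm/a bracket r_corr ⇒ C1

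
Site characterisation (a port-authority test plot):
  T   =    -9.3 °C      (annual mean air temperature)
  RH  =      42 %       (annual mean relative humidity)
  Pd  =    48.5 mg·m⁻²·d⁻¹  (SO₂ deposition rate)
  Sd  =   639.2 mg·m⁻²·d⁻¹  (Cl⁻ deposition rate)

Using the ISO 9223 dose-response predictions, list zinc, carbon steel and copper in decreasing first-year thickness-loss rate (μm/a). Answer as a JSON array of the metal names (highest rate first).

zinc: f(T) = +0.038·(T−10) [T≤10 °C] = -0.7334
  Pd branch = 0.0129·Pd^0.44·e^(0.046·RH+f) = 0.236 μm/a
  Cl⁻ term: 0.0175·639.2^0.57·exp(0.008·42+0.085·-9.3) = 0.4414
  sum: 0.236 + 0.4414 → r_corr = 0.6774 μm/a
carbon steel: T≤10 °C ⇒ hinge +0.150·(-9.3−10) = -2.8950
  SO₂ term: 1.77·48.5^0.52·exp(0.02·42-2.8950) = 1.706
  Sd branch = 0.102·Sd^0.62·e^(0.033·RH+0.04·T) = 15.43 μm/a
  sum: 1.706 + 15.43 → r_corr = 17.14 μm/a
copper: T≤10 °C ⇒ hinge +0.126·(-9.3−10) = -2.4318
  Pd branch = 0.0053·Pd^0.26·e^(0.059·RH+f) = 0.01523 μm/a
  Cl⁻ term: 0.01025·639.2^0.27·exp(0.036·42+0.049·-9.3) = 0.1687
  sum: 0.01523 + 0.1687 → r_corr = 0.1839 μm/a
Ordering by μm/a: carbon steel (17.1) > zinc (0.677) > copper (0.184)

["carbon steel", "zinc", "copper"]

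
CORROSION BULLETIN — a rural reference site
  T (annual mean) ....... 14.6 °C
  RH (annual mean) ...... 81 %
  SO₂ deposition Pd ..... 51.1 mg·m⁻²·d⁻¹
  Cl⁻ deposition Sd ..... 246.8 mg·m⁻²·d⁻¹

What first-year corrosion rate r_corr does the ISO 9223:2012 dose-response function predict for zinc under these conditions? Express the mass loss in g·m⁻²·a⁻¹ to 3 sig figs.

r_corr = 34.7 g·m⁻²·a⁻¹

zinc: temperature factor f = -0.071·(4.6) = -0.3266
  Pd branch = 0.0129·Pd^0.44·e^(0.046·RH+f) = 2.181 μm/a
  Cl⁻ term: 0.0175·246.8^0.57·exp(0.008·81+0.085·14.6) = 2.673
  r_corr = 2.181 + 2.673 = 4.854 μm/a
Convert to mass loss: 4.854 μm/a × 7.14 g/cm³ = 34.66 g·m⁻²·a⁻¹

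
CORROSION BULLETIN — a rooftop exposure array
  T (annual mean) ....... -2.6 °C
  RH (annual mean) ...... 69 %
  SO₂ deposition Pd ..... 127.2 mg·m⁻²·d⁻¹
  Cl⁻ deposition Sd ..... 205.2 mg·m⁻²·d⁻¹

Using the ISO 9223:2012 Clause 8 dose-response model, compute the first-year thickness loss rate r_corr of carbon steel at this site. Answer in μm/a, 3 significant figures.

carbon steel: temperature factor f = +0.150·(-12.6) = -1.8900
  SO₂ term: 1.77·127.2^0.52·exp(0.02·69-1.8900) = 13.21
  Sd branch = 0.102·Sd^0.62·e^(0.033·RH+0.04·T) = 24.31 μm/a
  r_corr = 13.21 + 24.31 = 37.52 μm/a

r_corr = 37.5 μm/a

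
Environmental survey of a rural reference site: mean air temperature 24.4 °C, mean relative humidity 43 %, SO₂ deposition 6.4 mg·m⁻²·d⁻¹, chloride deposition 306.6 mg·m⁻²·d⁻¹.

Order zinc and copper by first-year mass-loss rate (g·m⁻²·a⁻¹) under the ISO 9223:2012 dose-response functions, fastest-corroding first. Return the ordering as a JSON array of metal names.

["zinc", "copper"]

zinc: temperature factor f = -0.071·(14.4) = -1.0224
  sulphur-dioxide contribution → 0.07591 μm/a
  chloride contribution → 5.135 μm/a
  total first-year rate 5.211 μm/a
  mass loss = 5.211 μm/a × 7.14 g/cm³ = 37.2 g·m⁻²·a⁻¹
copper: f(T) = -0.080·(T−10) [T>10 °C] = -1.1520
  sulphur-dioxide contribution → 0.03431 μm/a
  chloride contribution → 0.7475 μm/a
  total first-year rate 0.7818 μm/a
  mass loss = 0.7818 μm/a × 8.96 g/cm³ = 7.005 g·m⁻²·a⁻¹
Ordering by g·m⁻²·a⁻¹: zinc (37.2) > copper (7.01)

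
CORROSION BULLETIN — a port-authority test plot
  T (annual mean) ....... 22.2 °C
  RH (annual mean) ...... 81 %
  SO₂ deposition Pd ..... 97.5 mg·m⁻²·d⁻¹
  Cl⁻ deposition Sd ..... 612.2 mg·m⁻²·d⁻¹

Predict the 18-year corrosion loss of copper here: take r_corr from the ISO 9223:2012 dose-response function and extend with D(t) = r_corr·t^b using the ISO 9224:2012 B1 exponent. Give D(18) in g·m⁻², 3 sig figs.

copper: temperature factor f = -0.080·(12.2) = -0.9760
  SO₂ term: 0.0053·97.5^0.26·exp(0.059·81-0.9760) = 0.7817
  Sd branch = 0.01025·Sd^0.27·e^(0.036·RH+0.049·T) = 3.177 μm/a
  r_corr = 0.7817 + 3.177 = 3.959 μm/a
Long-term exponent b (ISO 9224 Table 2, B1) = 0.667
  D(18) = 3.959 × 18^0.667 = 3.959 × 6.875 = 27.22 μm
  Mass loss = 27.22 μm × 8.96 g/cm³ = 243.9 g·m⁻²

D(18) = 244 g·m⁻²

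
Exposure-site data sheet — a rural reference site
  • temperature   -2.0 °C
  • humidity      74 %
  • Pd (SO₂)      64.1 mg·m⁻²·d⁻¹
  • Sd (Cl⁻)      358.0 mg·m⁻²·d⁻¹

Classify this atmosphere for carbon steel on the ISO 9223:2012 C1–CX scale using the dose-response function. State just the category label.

C4

carbon steel: T≤10 °C ⇒ hinge +0.150·(-2.0−10) = -1.8000
  SO₂ term: 1.77·64.1^0.52·exp(0.02·74-1.8000) = 11.18
  Sd branch = 0.102·Sd^0.62·e^(0.033·RH+0.04·T) = 41.48 μm/a
  sum: 11.18 + 41.48 → r_corr = 52.66 μm/a
Category bounds: 50…80 μm/a bracket r_corr ⇒ C4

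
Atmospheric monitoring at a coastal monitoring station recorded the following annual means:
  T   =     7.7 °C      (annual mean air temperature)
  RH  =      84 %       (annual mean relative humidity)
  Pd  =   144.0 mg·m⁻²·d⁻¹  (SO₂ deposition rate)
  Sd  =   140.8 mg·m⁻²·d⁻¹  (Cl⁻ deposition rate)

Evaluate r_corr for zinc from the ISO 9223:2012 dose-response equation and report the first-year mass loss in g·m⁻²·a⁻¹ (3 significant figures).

r_corr = 43.7 g·m⁻²·a⁻¹

zinc: f(T) = +0.038·(T−10) [T≤10 °C] = -0.0874
  Pd branch = 0.0129·Pd^0.44·e^(0.046·RH+f) = 5.017 μm/a
  Cl⁻ term: 0.0175·140.8^0.57·exp(0.008·84+0.085·7.7) = 1.106
  sum: 5.017 + 1.106 → r_corr = 6.123 μm/a
Convert to mass loss: 6.123 μm/a × 7.14 g/cm³ = 43.72 g·m⁻²·a⁻¹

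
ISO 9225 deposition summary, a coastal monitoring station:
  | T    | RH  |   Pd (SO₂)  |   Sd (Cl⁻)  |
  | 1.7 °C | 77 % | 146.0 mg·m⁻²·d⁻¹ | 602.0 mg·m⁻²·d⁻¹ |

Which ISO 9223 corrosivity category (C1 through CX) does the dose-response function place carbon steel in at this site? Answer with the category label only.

carbon steel: T≤10 °C ⇒ hinge +0.150·(1.7−10) = -1.2450
  sulphur-dioxide contribution → 31.74 μm/a
  chloride contribution → 73.29 μm/a
  total first-year rate 105 μm/a
ISO 9223 Table 2 (carbon steel): 80 < 105 ≤ 200 μm/a ⇒ C5

C5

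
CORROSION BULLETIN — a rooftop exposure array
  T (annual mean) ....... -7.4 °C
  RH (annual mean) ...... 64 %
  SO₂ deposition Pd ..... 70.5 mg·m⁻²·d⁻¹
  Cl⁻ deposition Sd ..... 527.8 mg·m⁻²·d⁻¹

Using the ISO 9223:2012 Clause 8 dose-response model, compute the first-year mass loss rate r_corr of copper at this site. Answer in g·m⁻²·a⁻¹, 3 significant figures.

r_corr = 4.18 g·m⁻²·a⁻¹

copper: T≤10 °C ⇒ hinge +0.126·(-7.4−10) = -2.1924
  sulphur-dioxide contribution → 0.07808 μm/a
  chloride contribution → 0.3881 μm/a
  ⇒ r_corr(copper) = 0.4662 μm/a
Convert to mass loss: 0.4662 μm/a × 8.96 g/cm³ = 4.177 g·m⁻²·a⁻¹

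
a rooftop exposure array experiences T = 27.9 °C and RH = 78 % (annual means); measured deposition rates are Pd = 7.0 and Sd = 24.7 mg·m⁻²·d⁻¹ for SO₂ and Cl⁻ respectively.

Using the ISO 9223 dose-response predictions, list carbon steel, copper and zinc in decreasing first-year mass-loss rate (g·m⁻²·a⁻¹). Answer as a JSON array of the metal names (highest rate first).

carbon steel: T>10 °C ⇒ hinge -0.054·(27.9−10) = -0.9666
  SO₂ term: 1.77·7.0^0.52·exp(0.02·78-0.9666) = 8.813
  Sd branch = 0.102·Sd^0.62·e^(0.033·RH+0.04·T) = 29.83 μm/a
  sum: 8.813 + 29.83 → r_corr = 38.64 μm/a
  mass loss = 38.64 μm/a × 7.85 g/cm³ = 303.3 g·m⁻²·a⁻¹
copper: f(T) = -0.080·(T−10) [T>10 °C] = -1.4320
  Pd branch = 0.0053·Pd^0.26·e^(0.059·RH+f) = 0.2093 μm/a
  Sd branch = 0.01025·Sd^0.27·e^(0.036·RH+0.049·T) = 1.585 μm/a
  r_corr = 0.2093 + 1.585 = 1.794 μm/a
  mass loss = 1.794 μm/a × 8.96 g/cm³ = 16.07 g·m⁻²·a⁻¹
zinc: T>10 °C ⇒ hinge -0.071·(27.9−10) = -1.2709
  SO₂ term: 0.0129·7.0^0.44·exp(0.046·78-1.2709) = 0.3081
  Sd branch = 0.0175·Sd^0.57·e^(0.008·RH+0.085·T) = 2.177 μm/a
  r_corr = 0.3081 + 2.177 = 2.485 μm/a
  mass loss = 2.485 μm/a × 7.14 g/cm³ = 17.74 g·m⁻²·a⁻¹
Ordering by g·m⁻²·a⁻¹: carbon steel (303) > zinc (17.7) > copper (16.1)

["carbon steel", "zinc", "copper"]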